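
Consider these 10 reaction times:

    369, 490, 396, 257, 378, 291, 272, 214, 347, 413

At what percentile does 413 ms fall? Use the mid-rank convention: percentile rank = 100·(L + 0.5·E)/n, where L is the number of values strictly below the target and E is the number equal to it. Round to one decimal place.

Sorted: 214, 257, 272, 291, 347, 369, 378, 396, 413, 490.
Count below 413: L = 8; count equal: E = 1; n = 10.
Percentile rank = 100·(8 + 0.5·1)/10 = 100·8.5/10 = 85.

85.0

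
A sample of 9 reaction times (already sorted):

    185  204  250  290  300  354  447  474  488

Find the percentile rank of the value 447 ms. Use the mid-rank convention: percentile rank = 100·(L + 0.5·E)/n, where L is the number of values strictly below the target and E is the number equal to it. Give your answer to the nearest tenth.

Count below 447: L = 6; count equal: E = 1; n = 9.
Percentile rank = 100·(6 + 0.5·1)/9 = 100·6.5/9 = 72.22.

72.2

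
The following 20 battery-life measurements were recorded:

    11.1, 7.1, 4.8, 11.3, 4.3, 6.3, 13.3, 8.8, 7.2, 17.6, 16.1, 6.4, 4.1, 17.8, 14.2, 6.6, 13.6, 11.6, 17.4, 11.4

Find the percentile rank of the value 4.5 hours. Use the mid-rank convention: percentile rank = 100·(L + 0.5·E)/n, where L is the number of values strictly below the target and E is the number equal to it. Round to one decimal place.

Sorted: 4.1, 4.3, 4.8, 6.3, 6.4, 6.6, 7.1, 7.2, 8.8, 11.1, 11.3, 11.4, 11.6, 13.3, 13.6, 14.2, 16.1, 17.4, 17.6, 17.8.
Count below 4.5: L = 2; count equal: E = 0; n = 20.
Percentile rank = 100·(2 + 0.5·0)/20 = 100·2/20 = 10.

10.0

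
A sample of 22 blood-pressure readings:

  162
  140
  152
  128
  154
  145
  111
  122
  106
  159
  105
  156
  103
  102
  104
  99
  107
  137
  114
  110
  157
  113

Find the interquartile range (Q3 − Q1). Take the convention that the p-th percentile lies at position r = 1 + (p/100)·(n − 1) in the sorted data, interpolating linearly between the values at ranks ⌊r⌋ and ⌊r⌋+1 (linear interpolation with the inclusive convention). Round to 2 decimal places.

Sorted: 99, 102, 103, 104, 105, 106, 107, 110, 111, 113, 114, 122, 128, 137, 140, 145, 152, 154, 156, 157, 159, 162.
n = 22.
P25: r = 6.25; ranks 6–7 are 106, 107; interpolating gives 106.25.
P75: r = 16.75; ranks 16–17 are 145, 152; interpolating gives 150.25.
Difference: 150.25 − 106.25 = 44.

44.00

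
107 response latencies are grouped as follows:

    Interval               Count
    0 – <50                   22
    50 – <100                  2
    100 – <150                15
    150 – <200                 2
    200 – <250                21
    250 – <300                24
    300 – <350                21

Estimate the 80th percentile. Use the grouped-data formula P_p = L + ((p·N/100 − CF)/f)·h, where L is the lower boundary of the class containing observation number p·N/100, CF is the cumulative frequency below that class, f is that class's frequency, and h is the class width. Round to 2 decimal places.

N = 107; target position k = 80/100 · 107 = 85.6.
Cumulative frequencies: 22, 24, 39, 41, 62, 86, 107.
Observation 85.6 falls in the class 250 – <300.
L = 250, CF = 62, f = 24, h = 50.
P80 = 250 + ((85.6 − 62)/24)·50 = 250 + 49.1667 = 299.167.

299.17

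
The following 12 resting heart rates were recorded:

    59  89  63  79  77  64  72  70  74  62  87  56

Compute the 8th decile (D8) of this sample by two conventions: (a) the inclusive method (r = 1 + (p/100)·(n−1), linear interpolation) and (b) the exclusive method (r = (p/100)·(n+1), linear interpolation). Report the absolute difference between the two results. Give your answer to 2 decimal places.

Sorted: 56, 59, 62, 63, 64, 70, 72, 74, 77, 79, 87, 89.
n = 12.
(a) r = 9.8; between ranks 9 (77) and 10 (79): 78.6.
(b) r = 10.4; between ranks 10 (79) and 11 (87): 82.2.
|78.6 − 82.2| = 3.6.

3.60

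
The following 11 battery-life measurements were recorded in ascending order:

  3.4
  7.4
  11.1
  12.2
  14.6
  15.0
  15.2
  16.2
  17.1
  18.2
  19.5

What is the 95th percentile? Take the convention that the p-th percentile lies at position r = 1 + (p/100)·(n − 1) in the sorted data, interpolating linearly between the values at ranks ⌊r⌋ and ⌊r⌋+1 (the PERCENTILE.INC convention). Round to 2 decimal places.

18.85

n = 11.
r = 1 + (95/100)·(11 − 1) = 1 + 9.5 = 10.5.
Rank 10 is 18.2 and rank 11 is 19.5.
Interpolate: 18.2 + 0.5·(19.5 − 18.2) = 18.2 + 0.5·1.3 = 18.85.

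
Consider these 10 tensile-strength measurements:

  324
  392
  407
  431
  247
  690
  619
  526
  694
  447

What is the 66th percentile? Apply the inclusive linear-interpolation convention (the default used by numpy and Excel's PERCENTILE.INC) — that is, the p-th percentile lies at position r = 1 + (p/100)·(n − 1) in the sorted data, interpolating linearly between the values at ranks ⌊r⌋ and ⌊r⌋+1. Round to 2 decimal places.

Sorted: 247, 324, 392, 407, 431, 447, 526, 619, 690, 694.
n = 10.
r = 1 + (66/100)·(10 − 1) = 1 + 5.94 = 6.94.
Rank 6 is 447 and rank 7 is 526.
Interpolate: 447 + 0.94·(526 − 447) = 447 + 0.94·79 = 521.26.

521.26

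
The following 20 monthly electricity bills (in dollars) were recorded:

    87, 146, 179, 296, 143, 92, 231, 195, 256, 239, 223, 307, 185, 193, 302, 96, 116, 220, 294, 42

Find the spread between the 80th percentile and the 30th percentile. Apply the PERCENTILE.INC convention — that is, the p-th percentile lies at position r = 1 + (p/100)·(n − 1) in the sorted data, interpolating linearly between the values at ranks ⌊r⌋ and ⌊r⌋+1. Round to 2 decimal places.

118.50

Sorted: 42, 87, 92, 96, 116, 143, 146, 179, 185, 193, 195, 220, 223, 231, 239, 256, 294, 296, 302, 307.
n = 20.
P30: r = 6.7; ranks 6–7 are 143, 146; interpolating gives 145.1.
P80: r = 16.2; ranks 16–17 are 256, 294; interpolating gives 263.6.
Difference: 263.6 − 145.1 = 118.5.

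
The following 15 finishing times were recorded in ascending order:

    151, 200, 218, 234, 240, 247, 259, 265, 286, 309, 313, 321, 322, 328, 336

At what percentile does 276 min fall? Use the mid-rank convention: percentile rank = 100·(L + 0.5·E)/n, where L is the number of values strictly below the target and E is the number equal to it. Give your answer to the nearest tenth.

Count below 276: L = 8; count equal: E = 0; n = 15.
Percentile rank = 100·(8 + 0.5·0)/15 = 100·8/15 = 53.33.

53.3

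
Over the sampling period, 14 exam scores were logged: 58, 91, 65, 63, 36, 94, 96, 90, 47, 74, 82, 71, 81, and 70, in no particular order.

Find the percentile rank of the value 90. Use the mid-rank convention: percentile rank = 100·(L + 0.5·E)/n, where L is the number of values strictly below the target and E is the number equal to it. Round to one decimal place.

75.0

Sorted: 36, 47, 58, 63, 65, 70, 71, 74, 81, 82, 90, 91, 94, 96.
Count below 90: L = 10; count equal: E = 1; n = 14.
Percentile rank = 100·(10 + 0.5·1)/14 = 100·10.5/14 = 75.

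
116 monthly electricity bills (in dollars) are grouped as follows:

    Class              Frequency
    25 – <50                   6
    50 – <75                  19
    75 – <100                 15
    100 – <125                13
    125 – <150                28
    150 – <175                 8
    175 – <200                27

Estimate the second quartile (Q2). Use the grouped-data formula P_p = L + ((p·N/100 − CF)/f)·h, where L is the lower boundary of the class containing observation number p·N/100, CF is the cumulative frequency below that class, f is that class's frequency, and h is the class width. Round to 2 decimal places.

N = 116; target position k = 50/100 · 116 = 58.
Cumulative frequencies: 6, 25, 40, 53, 81, 89, 116.
Observation 58 falls in the class 125 – <150.
L = 125, CF = 53, f = 28, h = 25.
P50 = 125 + ((58 − 53)/28)·25 = 125 + 4.46429 = 129.464.

129.46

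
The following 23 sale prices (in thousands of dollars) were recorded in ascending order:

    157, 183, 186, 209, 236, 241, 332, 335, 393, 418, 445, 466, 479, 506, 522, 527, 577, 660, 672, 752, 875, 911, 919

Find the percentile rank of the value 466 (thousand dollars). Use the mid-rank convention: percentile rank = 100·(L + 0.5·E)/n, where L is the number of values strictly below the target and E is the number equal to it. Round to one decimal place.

50.0

Count below 466: L = 11; count equal: E = 1; n = 23.
Percentile rank = 100·(11 + 0.5·1)/23 = 100·11.5/23 = 50.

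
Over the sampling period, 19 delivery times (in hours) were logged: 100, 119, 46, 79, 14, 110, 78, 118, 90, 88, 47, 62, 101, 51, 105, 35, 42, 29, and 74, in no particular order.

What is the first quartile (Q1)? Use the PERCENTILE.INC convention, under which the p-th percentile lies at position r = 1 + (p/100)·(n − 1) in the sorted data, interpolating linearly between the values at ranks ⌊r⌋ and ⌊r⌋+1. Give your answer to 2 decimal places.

Sorted: 14, 29, 35, 42, 46, 47, 51, 62, 74, 78, 79, 88, 90, 100, 101, 105, 110, 118, 119.
n = 19.
r = 1 + (25/100)·(19 − 1) = 1 + 4.5 = 5.5.
Rank 5 is 46 and rank 6 is 47.
Interpolate: 46 + 0.5·(47 − 46) = 46 + 0.5·1 = 46.5.

46.50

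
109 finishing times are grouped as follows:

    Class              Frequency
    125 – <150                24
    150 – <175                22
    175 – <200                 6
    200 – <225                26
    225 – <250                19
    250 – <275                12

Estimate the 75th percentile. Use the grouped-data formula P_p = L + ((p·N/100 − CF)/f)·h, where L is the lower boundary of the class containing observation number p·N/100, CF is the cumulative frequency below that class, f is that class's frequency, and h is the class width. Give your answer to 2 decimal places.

N = 109; target position k = 75/100 · 109 = 81.75.
Cumulative frequencies: 24, 46, 52, 78, 97, 109.
Observation 81.75 falls in the class 225 – <250.
L = 225, CF = 78, f = 19, h = 25.
P75 = 225 + ((81.75 − 78)/19)·25 = 225 + 4.93421 = 229.934.

229.93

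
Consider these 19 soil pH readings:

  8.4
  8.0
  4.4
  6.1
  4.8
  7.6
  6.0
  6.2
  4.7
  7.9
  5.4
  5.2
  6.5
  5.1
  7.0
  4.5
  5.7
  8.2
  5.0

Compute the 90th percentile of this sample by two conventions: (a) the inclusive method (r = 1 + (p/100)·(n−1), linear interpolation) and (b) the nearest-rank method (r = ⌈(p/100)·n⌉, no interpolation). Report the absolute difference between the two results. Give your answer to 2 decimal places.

Sorted: 4.4, 4.5, 4.7, 4.8, 5.0, 5.1, 5.2, 5.4, 5.7, 6.0, 6.1, 6.2, 6.5, 7.0, 7.6, 7.9, 8.0, 8.2, 8.4.
n = 19.
(a) r = 17.2; between ranks 17 (8.0) and 18 (8.2): 8.04.
(b) the nearest-rank method: rank 18 → 8.2.
|8.04 − 8.2| = 0.16.

0.16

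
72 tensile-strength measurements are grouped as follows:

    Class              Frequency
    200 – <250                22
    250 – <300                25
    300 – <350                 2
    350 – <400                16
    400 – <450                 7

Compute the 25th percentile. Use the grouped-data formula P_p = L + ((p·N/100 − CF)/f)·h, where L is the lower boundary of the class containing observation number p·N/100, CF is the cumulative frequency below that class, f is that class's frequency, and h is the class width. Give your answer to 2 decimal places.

N = 72; target position k = 25/100 · 72 = 18.
Cumulative frequencies: 22, 47, 49, 65, 72.
Observation 18 falls in the class 200 – <250.
L = 200, CF = 0, f = 22, h = 50.
P25 = 200 + ((18 − 0)/22)·50 = 200 + 40.9091 = 240.909.

240.91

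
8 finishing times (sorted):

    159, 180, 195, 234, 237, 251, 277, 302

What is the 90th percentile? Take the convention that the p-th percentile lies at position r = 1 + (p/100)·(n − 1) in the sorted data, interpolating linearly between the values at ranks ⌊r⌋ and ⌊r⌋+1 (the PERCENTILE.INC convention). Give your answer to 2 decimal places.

n = 8.
r = 1 + (90/100)·(8 − 1) = 1 + 6.3 = 7.3.
Rank 7 is 277 and rank 8 is 302.
Interpolate: 277 + 0.3·(302 − 277) = 277 + 0.3·25 = 284.5.

284.50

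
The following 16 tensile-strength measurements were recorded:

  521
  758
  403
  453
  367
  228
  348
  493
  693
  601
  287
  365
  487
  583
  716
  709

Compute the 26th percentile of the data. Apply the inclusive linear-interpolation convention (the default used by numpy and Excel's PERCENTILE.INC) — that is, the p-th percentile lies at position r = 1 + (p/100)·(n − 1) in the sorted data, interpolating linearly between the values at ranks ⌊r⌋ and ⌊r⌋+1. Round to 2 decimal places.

Sorted: 228, 287, 348, 365, 367, 403, 453, 487, 493, 521, 583, 601, 693, 709, 716, 758.
n = 16.
r = 1 + (26/100)·(16 − 1) = 1 + 3.9 = 4.9.
Rank 4 is 365 and rank 5 is 367.
Interpolate: 365 + 0.9·(367 − 365) = 365 + 0.9·2 = 366.8.

366.80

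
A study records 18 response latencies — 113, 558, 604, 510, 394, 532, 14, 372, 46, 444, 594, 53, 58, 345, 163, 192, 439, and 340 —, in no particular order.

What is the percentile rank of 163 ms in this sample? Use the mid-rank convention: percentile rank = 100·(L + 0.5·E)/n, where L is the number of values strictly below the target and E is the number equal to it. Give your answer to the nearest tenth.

30.6

Sorted: 14, 46, 53, 58, 113, 163, 192, 340, 345, 372, 394, 439, 444, 510, 532, 558, 594, 604.
Count below 163: L = 5; count equal: E = 1; n = 18.
Percentile rank = 100·(5 + 0.5·1)/18 = 100·5.5/18 = 30.56.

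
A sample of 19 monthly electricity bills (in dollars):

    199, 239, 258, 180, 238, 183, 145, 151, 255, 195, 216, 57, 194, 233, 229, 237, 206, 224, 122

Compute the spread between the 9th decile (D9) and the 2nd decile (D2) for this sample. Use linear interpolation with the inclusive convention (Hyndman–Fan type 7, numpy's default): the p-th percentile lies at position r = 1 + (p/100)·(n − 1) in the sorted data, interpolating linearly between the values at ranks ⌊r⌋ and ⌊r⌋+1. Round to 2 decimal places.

Sorted: 57, 122, 145, 151, 180, 183, 194, 195, 199, 206, 216, 224, 229, 233, 237, 238, 239, 255, 258.
n = 19.
P20: r = 4.6; ranks 4–5 are 151, 180; interpolating gives 168.4.
P90: r = 17.2; ranks 17–18 are 239, 255; interpolating gives 242.2.
Difference: 242.2 − 168.4 = 73.8.

73.80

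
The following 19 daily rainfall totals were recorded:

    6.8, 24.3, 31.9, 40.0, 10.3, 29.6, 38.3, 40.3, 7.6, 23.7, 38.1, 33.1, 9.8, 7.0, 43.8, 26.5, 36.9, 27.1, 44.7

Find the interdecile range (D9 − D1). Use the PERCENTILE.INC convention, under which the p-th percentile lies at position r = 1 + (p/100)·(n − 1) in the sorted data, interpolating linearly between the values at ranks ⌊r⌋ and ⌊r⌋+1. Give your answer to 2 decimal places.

33.52

Sorted: 6.8, 7.0, 7.6, 9.8, 10.3, 23.7, 24.3, 26.5, 27.1, 29.6, 31.9, 33.1, 36.9, 38.1, 38.3, 40.0, 40.3, 43.8, 44.7.
n = 19.
P10: r = 2.8; ranks 2–3 are 7.0, 7.6; interpolating gives 7.48.
P90: r = 17.2; ranks 17–18 are 40.3, 43.8; interpolating gives 41.
Difference: 41 − 7.48 = 33.52.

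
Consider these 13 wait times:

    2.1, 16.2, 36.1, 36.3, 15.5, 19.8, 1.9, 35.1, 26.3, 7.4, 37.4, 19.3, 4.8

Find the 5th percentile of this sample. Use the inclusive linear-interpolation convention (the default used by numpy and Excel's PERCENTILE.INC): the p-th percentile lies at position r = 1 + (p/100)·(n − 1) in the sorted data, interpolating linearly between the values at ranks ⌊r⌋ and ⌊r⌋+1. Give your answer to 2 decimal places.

Sorted: 1.9, 2.1, 4.8, 7.4, 15.5, 16.2, 19.3, 19.8, 26.3, 35.1, 36.1, 36.3, 37.4.
n = 13.
r = 1 + (5/100)·(13 − 1) = 1 + 0.6 = 1.6.
Rank 1 is 1.9 and rank 2 is 2.1.
Interpolate: 1.9 + 0.6·(2.1 − 1.9) = 1.9 + 0.6·0.2 = 2.02.

2.02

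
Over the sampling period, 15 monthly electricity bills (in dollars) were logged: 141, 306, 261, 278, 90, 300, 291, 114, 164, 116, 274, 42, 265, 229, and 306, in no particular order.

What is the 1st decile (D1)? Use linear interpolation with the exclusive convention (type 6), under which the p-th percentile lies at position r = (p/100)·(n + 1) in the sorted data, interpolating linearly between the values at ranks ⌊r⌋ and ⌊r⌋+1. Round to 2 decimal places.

70.80

Sorted: 42, 90, 114, 116, 141, 164, 229, 261, 265, 274, 278, 291, 300, 306, 306.
n = 15.
r = (10/100)·(15 + 1) = 1.6.
Rank 1 is 42 and rank 2 is 90.
Interpolate: 42 + 0.6·(90 − 42) = 42 + 0.6·48 = 70.8.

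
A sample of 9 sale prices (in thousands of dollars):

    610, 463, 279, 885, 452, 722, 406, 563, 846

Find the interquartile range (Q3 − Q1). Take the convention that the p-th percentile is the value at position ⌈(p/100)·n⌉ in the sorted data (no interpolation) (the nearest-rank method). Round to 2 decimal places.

270.00

Sorted: 279, 406, 452, 463, 563, 610, 722, 846, 885.
n = 9.
P25: rank ⌈25/100·9⌉ = 3 → 452.
P75: rank ⌈75/100·9⌉ = 7 → 722.
Difference: 722 − 452 = 270.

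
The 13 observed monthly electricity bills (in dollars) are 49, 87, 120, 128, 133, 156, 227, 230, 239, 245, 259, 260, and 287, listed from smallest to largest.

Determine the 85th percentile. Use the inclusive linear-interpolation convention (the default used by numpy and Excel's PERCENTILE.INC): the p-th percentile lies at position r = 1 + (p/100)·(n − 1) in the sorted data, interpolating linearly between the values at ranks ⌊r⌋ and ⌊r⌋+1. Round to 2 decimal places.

259.20

n = 13.
r = 1 + (85/100)·(13 − 1) = 1 + 10.2 = 11.2.
Rank 11 is 259 and rank 12 is 260.
Interpolate: 259 + 0.2·(260 − 259) = 259 + 0.2·1 = 259.2.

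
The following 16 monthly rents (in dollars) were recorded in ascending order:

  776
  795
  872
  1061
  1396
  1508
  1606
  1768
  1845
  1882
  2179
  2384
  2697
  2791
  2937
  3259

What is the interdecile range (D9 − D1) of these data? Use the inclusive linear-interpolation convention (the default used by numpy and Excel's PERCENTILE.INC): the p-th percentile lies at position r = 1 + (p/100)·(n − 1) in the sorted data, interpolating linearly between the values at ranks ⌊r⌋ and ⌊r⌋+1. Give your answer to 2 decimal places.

n = 16.
P10: r = 2.5; ranks 2–3 are 795, 872; interpolating gives 833.5.
P90: r = 14.5; ranks 14–15 are 2791, 2937; interpolating gives 2864.
Difference: 2864 − 833.5 = 2030.5.

2030.50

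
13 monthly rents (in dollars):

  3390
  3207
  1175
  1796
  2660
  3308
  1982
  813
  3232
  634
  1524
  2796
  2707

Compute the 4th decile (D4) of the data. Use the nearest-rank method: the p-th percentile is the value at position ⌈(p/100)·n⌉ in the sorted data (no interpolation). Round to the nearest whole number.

Sorted: 634, 813, 1175, 1524, 1796, 1982, 2660, 2707, 2796, 3207, 3232, 3308, 3390.
n = 13.
Position = ⌈40/100 · 13⌉ = ⌈5.2⌉ = 6.
The value at rank 6 is 1982.

1982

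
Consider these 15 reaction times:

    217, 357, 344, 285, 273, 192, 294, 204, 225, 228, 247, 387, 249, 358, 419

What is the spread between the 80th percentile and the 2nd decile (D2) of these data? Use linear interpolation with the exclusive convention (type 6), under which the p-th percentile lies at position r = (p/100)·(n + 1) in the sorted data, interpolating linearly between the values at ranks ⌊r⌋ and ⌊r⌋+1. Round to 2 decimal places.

Sorted: 192, 204, 217, 225, 228, 247, 249, 273, 285, 294, 344, 357, 358, 387, 419.
n = 15.
P20: r = 3.2; ranks 3–4 are 217, 225; interpolating gives 218.6.
P80: r = 12.8; ranks 12–13 are 357, 358; interpolating gives 357.8.
Difference: 357.8 − 218.6 = 139.2.

139.20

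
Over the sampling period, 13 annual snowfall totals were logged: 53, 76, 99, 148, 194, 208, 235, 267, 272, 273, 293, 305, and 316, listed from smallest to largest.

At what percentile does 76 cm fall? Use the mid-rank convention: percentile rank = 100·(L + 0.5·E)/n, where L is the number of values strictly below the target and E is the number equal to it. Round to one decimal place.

Count below 76: L = 1; count equal: E = 1; n = 13.
Percentile rank = 100·(1 + 0.5·1)/13 = 100·1.5/13 = 11.54.

11.5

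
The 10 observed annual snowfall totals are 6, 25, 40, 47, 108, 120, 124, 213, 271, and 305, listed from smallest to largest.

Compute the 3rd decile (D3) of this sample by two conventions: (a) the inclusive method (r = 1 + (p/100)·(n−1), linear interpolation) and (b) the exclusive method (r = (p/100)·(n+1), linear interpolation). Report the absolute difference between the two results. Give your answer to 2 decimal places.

n = 10.
(a) r = 3.7; between ranks 3 (40) and 4 (47): 44.9.
(b) r = 3.3; between ranks 3 (40) and 4 (47): 42.1.
|44.9 − 42.1| = 2.8.

2.80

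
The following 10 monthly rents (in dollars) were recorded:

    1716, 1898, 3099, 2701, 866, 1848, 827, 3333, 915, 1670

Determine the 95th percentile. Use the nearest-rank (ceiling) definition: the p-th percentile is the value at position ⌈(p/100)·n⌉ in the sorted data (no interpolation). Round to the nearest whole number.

3333

Sorted: 827, 866, 915, 1670, 1716, 1848, 1898, 2701, 3099, 3333.
n = 10.
Position = ⌈95/100 · 10⌉ = ⌈9.5⌉ = 10.
The value at rank 10 is 3333.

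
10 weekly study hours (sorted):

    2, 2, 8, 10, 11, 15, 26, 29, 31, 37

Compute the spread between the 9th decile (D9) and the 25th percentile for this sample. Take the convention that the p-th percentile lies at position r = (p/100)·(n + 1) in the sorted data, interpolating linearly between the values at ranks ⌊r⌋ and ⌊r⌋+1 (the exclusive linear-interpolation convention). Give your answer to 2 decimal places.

n = 10.
P25: r = 2.75; ranks 2–3 are 2, 8; interpolating gives 6.5.
P90: r = 9.9; ranks 9–10 are 31, 37; interpolating gives 36.4.
Difference: 36.4 − 6.5 = 29.9.

29.90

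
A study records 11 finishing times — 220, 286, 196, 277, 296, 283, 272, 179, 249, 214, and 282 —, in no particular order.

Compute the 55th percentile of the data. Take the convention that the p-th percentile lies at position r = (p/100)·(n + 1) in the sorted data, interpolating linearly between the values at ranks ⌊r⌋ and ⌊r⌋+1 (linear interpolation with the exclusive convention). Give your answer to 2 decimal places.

275.00

Sorted: 179, 196, 214, 220, 249, 272, 277, 282, 283, 286, 296.
n = 11.
r = (55/100)·(11 + 1) = 6.6.
Rank 6 is 272 and rank 7 is 277.
Interpolate: 272 + 0.6·(277 − 272) = 272 + 0.6·5 = 275.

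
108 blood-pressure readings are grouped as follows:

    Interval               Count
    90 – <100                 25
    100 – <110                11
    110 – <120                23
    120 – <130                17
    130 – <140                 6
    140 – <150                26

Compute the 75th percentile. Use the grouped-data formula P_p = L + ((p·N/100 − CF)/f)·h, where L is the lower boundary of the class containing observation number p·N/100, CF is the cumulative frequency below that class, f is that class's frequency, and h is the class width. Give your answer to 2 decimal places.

N = 108; target position k = 75/100 · 108 = 81.
Cumulative frequencies: 25, 36, 59, 76, 82, 108.
Observation 81 falls in the class 130 – <140.
L = 130, CF = 76, f = 6, h = 10.
P75 = 130 + ((81 − 76)/6)·10 = 130 + 8.33333 = 138.333.

138.33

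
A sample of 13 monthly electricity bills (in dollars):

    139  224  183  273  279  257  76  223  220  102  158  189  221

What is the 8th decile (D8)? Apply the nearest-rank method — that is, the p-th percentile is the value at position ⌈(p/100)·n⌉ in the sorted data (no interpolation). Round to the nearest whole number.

Sorted: 76, 102, 139, 158, 183, 189, 220, 221, 223, 224, 257, 273, 279.
n = 13.
Position = ⌈80/100 · 13⌉ = ⌈10.4⌉ = 11.
The value at rank 11 is 257.

257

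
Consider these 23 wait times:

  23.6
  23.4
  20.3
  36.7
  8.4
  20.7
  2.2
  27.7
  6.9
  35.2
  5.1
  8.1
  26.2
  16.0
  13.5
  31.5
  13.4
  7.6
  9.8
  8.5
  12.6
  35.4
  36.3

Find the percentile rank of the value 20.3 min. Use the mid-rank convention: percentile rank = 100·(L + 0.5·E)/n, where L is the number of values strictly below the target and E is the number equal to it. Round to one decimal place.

54.3

Sorted: 2.2, 5.1, 6.9, 7.6, 8.1, 8.4, 8.5, 9.8, 12.6, 13.4, 13.5, 16.0, 20.3, 20.7, 23.4, 23.6, 26.2, 27.7, 31.5, 35.2, 35.4, 36.3, 36.7.
Count below 20.3: L = 12; count equal: E = 1; n = 23.
Percentile rank = 100·(12 + 0.5·1)/23 = 100·12.5/23 = 54.35.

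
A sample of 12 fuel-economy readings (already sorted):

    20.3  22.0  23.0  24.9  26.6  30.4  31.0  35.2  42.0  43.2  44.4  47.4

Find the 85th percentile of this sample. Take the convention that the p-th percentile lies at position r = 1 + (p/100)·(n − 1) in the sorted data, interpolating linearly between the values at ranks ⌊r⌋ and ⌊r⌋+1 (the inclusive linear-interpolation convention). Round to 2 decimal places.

n = 12.
r = 1 + (85/100)·(12 − 1) = 1 + 9.35 = 10.35.
Rank 10 is 43.2 and rank 11 is 44.4.
Interpolate: 43.2 + 0.35·(44.4 − 43.2) = 43.2 + 0.35·1.2 = 43.62.

43.62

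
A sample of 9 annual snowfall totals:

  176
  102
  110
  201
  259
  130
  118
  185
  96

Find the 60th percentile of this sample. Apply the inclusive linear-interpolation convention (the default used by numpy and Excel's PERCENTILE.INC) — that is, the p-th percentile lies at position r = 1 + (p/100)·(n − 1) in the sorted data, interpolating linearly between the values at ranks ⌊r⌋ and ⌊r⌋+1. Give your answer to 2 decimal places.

Sorted: 96, 102, 110, 118, 130, 176, 185, 201, 259.
n = 9.
r = 1 + (60/100)·(9 − 1) = 1 + 4.8 = 5.8.
Rank 5 is 130 and rank 6 is 176.
Interpolate: 130 + 0.8·(176 − 130) = 130 + 0.8·46 = 166.8.

166.80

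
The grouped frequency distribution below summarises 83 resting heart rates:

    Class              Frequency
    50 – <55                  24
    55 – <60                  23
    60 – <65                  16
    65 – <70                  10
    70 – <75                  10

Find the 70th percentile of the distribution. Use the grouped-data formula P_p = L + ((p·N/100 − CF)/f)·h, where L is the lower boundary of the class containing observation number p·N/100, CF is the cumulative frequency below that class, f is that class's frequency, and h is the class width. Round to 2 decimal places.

63.47

N = 83; target position k = 70/100 · 83 = 58.1.
Cumulative frequencies: 24, 47, 63, 73, 83.
Observation 58.1 falls in the class 60 – <65.
L = 60, CF = 47, f = 16, h = 5.
P70 = 60 + ((58.1 − 47)/16)·5 = 60 + 3.46875 = 63.4688.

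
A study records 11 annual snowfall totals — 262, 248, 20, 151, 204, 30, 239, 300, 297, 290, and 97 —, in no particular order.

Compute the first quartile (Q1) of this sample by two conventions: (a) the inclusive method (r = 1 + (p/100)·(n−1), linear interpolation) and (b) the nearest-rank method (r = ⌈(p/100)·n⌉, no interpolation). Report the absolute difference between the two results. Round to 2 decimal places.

27.00

Sorted: 20, 30, 97, 151, 204, 239, 248, 262, 290, 297, 300.
n = 11.
(a) r = 3.5; between ranks 3 (97) and 4 (151): 124.
(b) the nearest-rank method: rank 3 → 97.
|124 − 97| = 27.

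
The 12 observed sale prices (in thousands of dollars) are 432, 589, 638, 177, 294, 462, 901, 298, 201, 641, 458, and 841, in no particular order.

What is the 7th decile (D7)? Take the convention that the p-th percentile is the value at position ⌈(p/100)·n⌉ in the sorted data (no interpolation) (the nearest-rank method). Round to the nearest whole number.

638

Sorted: 177, 201, 294, 298, 432, 458, 462, 589, 638, 641, 841, 901.
n = 12.
Position = ⌈70/100 · 12⌉ = ⌈8.4⌉ = 9.
The value at rank 9 is 638.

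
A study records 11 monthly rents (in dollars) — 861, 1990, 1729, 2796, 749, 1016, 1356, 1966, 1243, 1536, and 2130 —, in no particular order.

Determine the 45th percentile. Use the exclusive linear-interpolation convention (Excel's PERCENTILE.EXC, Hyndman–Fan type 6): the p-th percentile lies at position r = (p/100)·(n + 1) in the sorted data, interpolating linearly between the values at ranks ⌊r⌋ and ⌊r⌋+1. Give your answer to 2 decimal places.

Sorted: 749, 861, 1016, 1243, 1356, 1536, 1729, 1966, 1990, 2130, 2796.
n = 11.
r = (45/100)·(11 + 1) = 5.4.
Rank 5 is 1356 and rank 6 is 1536.
Interpolate: 1356 + 0.4·(1536 − 1356) = 1356 + 0.4·180 = 1428.

1428.00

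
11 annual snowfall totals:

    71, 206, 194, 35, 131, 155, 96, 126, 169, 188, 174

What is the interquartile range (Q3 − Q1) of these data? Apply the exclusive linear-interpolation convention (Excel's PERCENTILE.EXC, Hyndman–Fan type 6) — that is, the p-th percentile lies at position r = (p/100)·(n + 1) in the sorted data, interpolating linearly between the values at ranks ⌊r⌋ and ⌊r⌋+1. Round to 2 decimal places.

92.00

Sorted: 35, 71, 96, 126, 131, 155, 169, 174, 188, 194, 206.
n = 11.
P25: r = 3 (integer) → 96.
P75: r = 9 (integer) → 188.
Difference: 188 − 96 = 92.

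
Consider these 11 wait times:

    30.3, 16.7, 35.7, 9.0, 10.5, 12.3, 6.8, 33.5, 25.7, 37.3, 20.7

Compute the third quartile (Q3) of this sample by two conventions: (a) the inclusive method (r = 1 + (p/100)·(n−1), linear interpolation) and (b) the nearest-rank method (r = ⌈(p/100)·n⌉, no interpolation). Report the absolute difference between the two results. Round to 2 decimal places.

Sorted: 6.8, 9.0, 10.5, 12.3, 16.7, 20.7, 25.7, 30.3, 33.5, 35.7, 37.3.
n = 11.
(a) r = 8.5; between ranks 8 (30.3) and 9 (33.5): 31.9.
(b) the nearest-rank method: rank 9 → 33.5.
|31.9 − 33.5| = 1.6.

1.60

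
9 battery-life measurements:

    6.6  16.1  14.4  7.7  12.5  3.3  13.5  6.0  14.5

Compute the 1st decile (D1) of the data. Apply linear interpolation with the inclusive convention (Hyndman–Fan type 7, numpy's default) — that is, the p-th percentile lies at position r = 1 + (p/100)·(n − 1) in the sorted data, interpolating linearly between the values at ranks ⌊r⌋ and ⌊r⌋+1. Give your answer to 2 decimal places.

Sorted: 3.3, 6.0, 6.6, 7.7, 12.5, 13.5, 14.4, 14.5, 16.1.
n = 9.
r = 1 + (10/100)·(9 − 1) = 1 + 0.8 = 1.8.
Rank 1 is 3.3 and rank 2 is 6.0.
Interpolate: 3.3 + 0.8·(6.0 − 3.3) = 3.3 + 0.8·2.7 = 5.46.

5.46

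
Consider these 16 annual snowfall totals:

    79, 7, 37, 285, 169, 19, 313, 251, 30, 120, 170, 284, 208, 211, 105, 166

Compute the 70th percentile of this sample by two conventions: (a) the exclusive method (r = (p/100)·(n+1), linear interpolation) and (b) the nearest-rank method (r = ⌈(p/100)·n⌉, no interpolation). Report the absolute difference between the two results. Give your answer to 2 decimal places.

0.30

Sorted: 7, 19, 30, 37, 79, 105, 120, 166, 169, 170, 208, 211, 251, 284, 285, 313.
n = 16.
(a) r = 11.9; between ranks 11 (208) and 12 (211): 210.7.
(b) the nearest-rank method: rank 12 → 211.
|210.7 − 211| = 0.3.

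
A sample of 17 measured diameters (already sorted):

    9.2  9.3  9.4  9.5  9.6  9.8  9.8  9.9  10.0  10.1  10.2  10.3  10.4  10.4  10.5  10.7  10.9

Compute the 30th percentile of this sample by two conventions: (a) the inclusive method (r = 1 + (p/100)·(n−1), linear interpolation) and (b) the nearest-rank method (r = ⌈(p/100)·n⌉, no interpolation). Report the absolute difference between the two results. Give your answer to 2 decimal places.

0.04

n = 17.
(a) r = 5.8; between ranks 5 (9.6) and 6 (9.8): 9.76.
(b) the nearest-rank method: rank 6 → 9.8.
|9.76 − 9.8| = 0.04.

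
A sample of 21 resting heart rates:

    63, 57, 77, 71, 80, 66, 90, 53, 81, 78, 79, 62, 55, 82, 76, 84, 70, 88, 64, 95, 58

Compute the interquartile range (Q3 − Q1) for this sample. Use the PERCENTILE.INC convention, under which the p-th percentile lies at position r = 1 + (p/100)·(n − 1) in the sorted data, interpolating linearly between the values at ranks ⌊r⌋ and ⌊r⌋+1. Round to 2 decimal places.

18.00

Sorted: 53, 55, 57, 58, 62, 63, 64, 66, 70, 71, 76, 77, 78, 79, 80, 81, 82, 84, 88, 90, 95.
n = 21.
P25: r = 6 (integer) → 63.
P75: r = 16 (integer) → 81.
Difference: 81 − 63 = 18.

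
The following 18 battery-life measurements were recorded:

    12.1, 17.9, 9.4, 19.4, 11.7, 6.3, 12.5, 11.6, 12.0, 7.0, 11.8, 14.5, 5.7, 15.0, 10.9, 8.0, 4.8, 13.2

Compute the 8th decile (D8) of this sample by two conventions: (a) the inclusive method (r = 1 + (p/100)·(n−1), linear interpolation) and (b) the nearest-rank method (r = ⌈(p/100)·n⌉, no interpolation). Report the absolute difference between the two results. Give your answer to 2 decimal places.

Sorted: 4.8, 5.7, 6.3, 7.0, 8.0, 9.4, 10.9, 11.6, 11.7, 11.8, 12.0, 12.1, 12.5, 13.2, 14.5, 15.0, 17.9, 19.4.
n = 18.
(a) r = 14.6; between ranks 14 (13.2) and 15 (14.5): 13.98.
(b) the nearest-rank method: rank 15 → 14.5.
|13.98 − 14.5| = 0.52.

0.52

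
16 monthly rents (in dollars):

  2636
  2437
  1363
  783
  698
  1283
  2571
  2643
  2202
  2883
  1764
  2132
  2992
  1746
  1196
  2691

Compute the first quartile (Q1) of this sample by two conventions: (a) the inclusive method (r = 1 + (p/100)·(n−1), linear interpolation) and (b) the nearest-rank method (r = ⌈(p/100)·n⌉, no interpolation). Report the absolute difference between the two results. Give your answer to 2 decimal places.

Sorted: 698, 783, 1196, 1283, 1363, 1746, 1764, 2132, 2202, 2437, 2571, 2636, 2643, 2691, 2883, 2992.
n = 16.
(a) r = 4.75; between ranks 4 (1283) and 5 (1363): 1343.
(b) the nearest-rank method: rank 4 → 1283.
|1343 − 1283| = 60.

60.00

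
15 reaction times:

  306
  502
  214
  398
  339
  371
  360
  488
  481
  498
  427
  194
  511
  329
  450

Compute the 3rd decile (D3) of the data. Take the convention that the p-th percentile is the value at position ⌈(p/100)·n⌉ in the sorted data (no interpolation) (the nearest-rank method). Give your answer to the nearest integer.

339

Sorted: 194, 214, 306, 329, 339, 360, 371, 398, 427, 450, 481, 488, 498, 502, 511.
n = 15.
Position = ⌈30/100 · 15⌉ = ⌈4.5⌉ = 5.
The value at rank 5 is 339.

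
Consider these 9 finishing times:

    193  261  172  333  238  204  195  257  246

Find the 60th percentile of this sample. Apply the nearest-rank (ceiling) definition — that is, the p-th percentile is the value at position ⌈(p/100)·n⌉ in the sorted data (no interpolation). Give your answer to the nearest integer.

246

Sorted: 172, 193, 195, 204, 238, 246, 257, 261, 333.
n = 9.
Position = ⌈60/100 · 9⌉ = ⌈5.4⌉ = 6.
The value at rank 6 is 246.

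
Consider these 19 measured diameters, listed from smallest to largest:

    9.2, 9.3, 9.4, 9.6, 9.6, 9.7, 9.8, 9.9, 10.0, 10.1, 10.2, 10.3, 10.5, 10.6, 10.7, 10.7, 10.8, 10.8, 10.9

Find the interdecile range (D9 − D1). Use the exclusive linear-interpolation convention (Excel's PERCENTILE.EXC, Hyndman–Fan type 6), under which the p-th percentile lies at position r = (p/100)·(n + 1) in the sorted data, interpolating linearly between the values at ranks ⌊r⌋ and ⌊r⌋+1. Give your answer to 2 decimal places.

1.50

n = 19.
P10: r = 2 (integer) → 9.3.
P90: r = 18 (integer) → 10.8.
Difference: 10.8 − 9.3 = 1.5.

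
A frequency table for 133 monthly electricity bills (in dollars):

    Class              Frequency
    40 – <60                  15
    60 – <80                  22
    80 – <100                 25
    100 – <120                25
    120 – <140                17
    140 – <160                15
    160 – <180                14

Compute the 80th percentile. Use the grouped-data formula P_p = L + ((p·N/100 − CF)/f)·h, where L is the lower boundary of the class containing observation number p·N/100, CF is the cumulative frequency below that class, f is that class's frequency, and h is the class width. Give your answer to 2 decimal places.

143.20

N = 133; target position k = 80/100 · 133 = 106.4.
Cumulative frequencies: 15, 37, 62, 87, 104, 119, 133.
Observation 106.4 falls in the class 140 – <160.
L = 140, CF = 104, f = 15, h = 20.
P80 = 140 + ((106.4 − 104)/15)·20 = 140 + 3.2 = 143.2.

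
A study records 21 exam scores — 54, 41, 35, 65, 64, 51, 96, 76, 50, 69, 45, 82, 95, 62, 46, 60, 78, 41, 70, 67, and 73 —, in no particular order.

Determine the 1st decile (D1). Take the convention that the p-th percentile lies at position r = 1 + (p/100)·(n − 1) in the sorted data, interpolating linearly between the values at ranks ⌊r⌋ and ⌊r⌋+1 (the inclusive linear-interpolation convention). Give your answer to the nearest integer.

41

Sorted: 35, 41, 41, 45, 46, 50, 51, 54, 60, 62, 64, 65, 67, 69, 70, 73, 76, 78, 82, 95, 96.
n = 21.
r = 1 + (10/100)·(21 − 1) = 1 + 2 = 3.
r is an integer, so P10 is the value at rank 3: 41.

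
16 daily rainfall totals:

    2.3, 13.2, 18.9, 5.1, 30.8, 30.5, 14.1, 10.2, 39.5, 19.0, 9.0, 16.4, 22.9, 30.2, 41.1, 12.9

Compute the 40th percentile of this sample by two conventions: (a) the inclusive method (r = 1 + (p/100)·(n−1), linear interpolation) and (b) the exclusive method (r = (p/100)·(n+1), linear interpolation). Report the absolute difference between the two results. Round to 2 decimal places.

0.18

Sorted: 2.3, 5.1, 9.0, 10.2, 12.9, 13.2, 14.1, 16.4, 18.9, 19.0, 22.9, 30.2, 30.5, 30.8, 39.5, 41.1.
n = 16.
(a) r = 7 → value at rank 7 = 14.1.
(b) r = 6.8; between ranks 6 (13.2) and 7 (14.1): 13.92.
|14.1 − 13.92| = 0.18.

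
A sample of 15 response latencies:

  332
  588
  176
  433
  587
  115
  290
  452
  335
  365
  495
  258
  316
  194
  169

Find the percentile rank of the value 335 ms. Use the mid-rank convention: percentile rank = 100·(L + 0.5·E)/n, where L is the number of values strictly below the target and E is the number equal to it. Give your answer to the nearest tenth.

Sorted: 115, 169, 176, 194, 258, 290, 316, 332, 335, 365, 433, 452, 495, 587, 588.
Count below 335: L = 8; count equal: E = 1; n = 15.
Percentile rank = 100·(8 + 0.5·1)/15 = 100·8.5/15 = 56.67.

56.7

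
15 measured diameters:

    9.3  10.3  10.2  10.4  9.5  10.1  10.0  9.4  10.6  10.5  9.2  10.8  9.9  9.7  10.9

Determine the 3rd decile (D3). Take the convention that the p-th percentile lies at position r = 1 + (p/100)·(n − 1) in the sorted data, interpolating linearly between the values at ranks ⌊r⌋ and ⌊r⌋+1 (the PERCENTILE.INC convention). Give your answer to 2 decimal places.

Sorted: 9.2, 9.3, 9.4, 9.5, 9.7, 9.9, 10.0, 10.1, 10.2, 10.3, 10.4, 10.5, 10.6, 10.8, 10.9.
n = 15.
r = 1 + (30/100)·(15 − 1) = 1 + 4.2 = 5.2.
Rank 5 is 9.7 and rank 6 is 9.9.
Interpolate: 9.7 + 0.2·(9.9 − 9.7) = 9.7 + 0.2·0.2 = 9.74.

9.74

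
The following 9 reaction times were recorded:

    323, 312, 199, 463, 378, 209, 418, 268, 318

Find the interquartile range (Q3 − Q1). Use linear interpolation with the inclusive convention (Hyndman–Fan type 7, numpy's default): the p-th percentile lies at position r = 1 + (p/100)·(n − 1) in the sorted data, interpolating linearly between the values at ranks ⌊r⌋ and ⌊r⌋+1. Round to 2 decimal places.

Sorted: 199, 209, 268, 312, 318, 323, 378, 418, 463.
n = 9.
P25: r = 3 (integer) → 268.
P75: r = 7 (integer) → 378.
Difference: 378 − 268 = 110.

110.00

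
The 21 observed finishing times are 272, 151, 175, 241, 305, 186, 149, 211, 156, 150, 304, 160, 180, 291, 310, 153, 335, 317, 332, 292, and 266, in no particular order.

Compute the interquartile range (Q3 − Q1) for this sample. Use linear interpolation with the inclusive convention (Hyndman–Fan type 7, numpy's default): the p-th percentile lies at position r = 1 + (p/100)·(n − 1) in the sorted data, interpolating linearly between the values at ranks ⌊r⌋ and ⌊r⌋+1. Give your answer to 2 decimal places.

Sorted: 149, 150, 151, 153, 156, 160, 175, 180, 186, 211, 241, 266, 272, 291, 292, 304, 305, 310, 317, 332, 335.
n = 21.
P25: r = 6 (integer) → 160.
P75: r = 16 (integer) → 304.
Difference: 304 − 160 = 144.

144.00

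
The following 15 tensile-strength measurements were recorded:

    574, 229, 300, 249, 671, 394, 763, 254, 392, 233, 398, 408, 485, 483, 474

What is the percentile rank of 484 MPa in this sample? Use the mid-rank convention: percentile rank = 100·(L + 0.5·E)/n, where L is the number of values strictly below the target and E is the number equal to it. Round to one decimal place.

Sorted: 229, 233, 249, 254, 300, 392, 394, 398, 408, 474, 483, 485, 574, 671, 763.
Count below 484: L = 11; count equal: E = 0; n = 15.
Percentile rank = 100·(11 + 0.5·0)/15 = 100·11/15 = 73.33.

73.3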